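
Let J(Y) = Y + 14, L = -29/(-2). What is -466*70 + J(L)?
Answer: -65183/2 ≈ -32592.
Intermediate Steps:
L = 29/2 (L = -29*(-½) = 29/2 ≈ 14.500)
J(Y) = 14 + Y
-466*70 + J(L) = -466*70 + (14 + 29/2) = -32620 + 57/2 = -65183/2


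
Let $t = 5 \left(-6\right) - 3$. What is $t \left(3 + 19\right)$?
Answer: $-726$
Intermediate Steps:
$t = -33$ ($t = -30 - 3 = -33$)
$t \left(3 + 19\right) = - 33 \left(3 + 19\right) = \left(-33\right) 22 = -726$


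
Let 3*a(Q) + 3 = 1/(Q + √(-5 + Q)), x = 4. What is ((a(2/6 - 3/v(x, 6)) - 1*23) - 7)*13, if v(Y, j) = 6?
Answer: -75387/187 - 26*I*√186/187 ≈ -403.14 - 1.8962*I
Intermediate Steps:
a(Q) = -1 + 1/(3*(Q + √(-5 + Q)))
((a(2/6 - 3/v(x, 6)) - 1*23) - 7)*13 = (((⅓ - (2/6 - 3/6) - √(-5 + (2/6 - 3/6)))/((2/6 - 3/6) + √(-5 + (2/6 - 3/6))) - 1*23) - 7)*13 = (((⅓ - (2*(⅙) - 3*⅙) - √(-5 + (2*(⅙) - 3*⅙)))/((2*(⅙) - 3*⅙) + √(-5 + (2*(⅙) - 3*⅙))) - 23) - 7)*13 = (((⅓ - (⅓ - ½) - √(-5 + (⅓ - ½)))/((⅓ - ½) + √(-5 + (⅓ - ½))) - 23) - 7)*13 = (((⅓ - 1*(-⅙) - √(-5 - ⅙))/(-⅙ + √(-5 - ⅙)) - 23) - 7)*13 = (((⅓ + ⅙ - √(-31/6))/(-⅙ + √(-31/6)) - 23) - 7)*13 = (((⅓ + ⅙ - I*√186/6)/(-⅙ + I*√186/6) - 23) - 7)*13 = (((½ - I*√186/6)/(-⅙ + I*√186/6) - 23) - 7)*13 = ((-23 + (½ - I*√186/6)/(-⅙ + I*√186/6)) - 7)*13 = (-30 + (½ - I*√186/6)/(-⅙ + I*√186/6))*13 = -390 + 13*(½ - I*√186/6)/(-⅙ + I*√186/6)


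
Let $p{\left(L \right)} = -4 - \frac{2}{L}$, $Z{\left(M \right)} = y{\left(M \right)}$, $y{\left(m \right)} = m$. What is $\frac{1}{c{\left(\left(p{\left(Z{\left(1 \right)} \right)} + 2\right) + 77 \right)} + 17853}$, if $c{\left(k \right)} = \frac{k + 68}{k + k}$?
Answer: $\frac{146}{2606679} \approx 5.601 \cdot 10^{-5}$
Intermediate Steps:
$Z{\left(M \right)} = M$
$c{\left(k \right)} = \frac{68 + k}{2 k}$
$\frac{1}{c{\left(\left(p{\left(Z{\left(1 \right)} \right)} + 2\right) + 77 \right)} + 17853} = \frac{1}{\frac{68 + \left(\left(\left(-4 - \frac{2}{1}\right) + 2\right) + 77\right)}{2 \left(\left(\left(-4 - \frac{2}{1}\right) + 2\right) + 77\right)} + 17853} = \frac{1}{\frac{68 + \left(\left(\left(-4 - 2\right) + 2\right) + 77\right)}{2 \left(\left(\left(-4 - 2\right) + 2\right) + 77\right)} + 17853} = \frac{1}{\frac{68 + \left(\left(-6 + 2\right) + 77\right)}{2 \left(\left(-6 + 2\right) + 77\right)} + 17853} = \frac{1}{\frac{68 + \left(-4 + 77\right)}{2 \left(-4 + 77\right)} + 17853} = \frac{1}{\frac{68 + 73}{2 \cdot 73} + 17853} = \frac{1}{\frac{1}{2} \cdot \frac{1}{73} \cdot 141 + 17853} = \frac{1}{\frac{141}{146} + 17853} = \frac{1}{\frac{2606679}{146}} = \frac{146}{2606679}$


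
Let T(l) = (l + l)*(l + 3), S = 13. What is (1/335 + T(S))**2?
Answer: 19421488321/112225 ≈ 1.7306e+5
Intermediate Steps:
T(l) = 2*l*(3 + l) (T(l) = (2*l)*(3 + l) = 2*l*(3 + l))
(1/335 + T(S))**2 = (1/335 + 2*13*(3 + 13))**2 = (1/335 + 2*13*16)**2 = (1/335 + 416)**2 = (139361/335)**2 = 19421488321/112225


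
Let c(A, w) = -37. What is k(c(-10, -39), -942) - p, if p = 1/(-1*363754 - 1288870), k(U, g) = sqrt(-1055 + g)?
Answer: 1/1652624 + I*sqrt(1997) ≈ 6.051e-7 + 44.688*I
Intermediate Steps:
p = -1/1652624 (p = 1/(-363754 - 1288870) = 1/(-1652624) = -1/1652624 ≈ -6.0510e-7)
k(c(-10, -39), -942) - p = sqrt(-1055 - 942) - 1*(-1/1652624) = sqrt(-1997) + 1/1652624 = I*sqrt(1997) + 1/1652624 = 1/1652624 + I*sqrt(1997)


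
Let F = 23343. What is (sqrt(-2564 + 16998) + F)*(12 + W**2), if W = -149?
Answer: 518518059 + 22213*sqrt(14434) ≈ 5.2119e+8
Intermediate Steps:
(sqrt(-2564 + 16998) + F)*(12 + W**2) = (sqrt(-2564 + 16998) + 23343)*(12 + (-149)**2) = (sqrt(14434) + 23343)*(12 + 22201) = (23343 + sqrt(14434))*22213 = 518518059 + 22213*sqrt(14434)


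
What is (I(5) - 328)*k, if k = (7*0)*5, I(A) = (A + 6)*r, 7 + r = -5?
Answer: 0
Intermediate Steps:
r = -12 (r = -7 - 5 = -12)
I(A) = -72 - 12*A (I(A) = (A + 6)*(-12) = (6 + A)*(-12) = -72 - 12*A)
k = 0 (k = 0*5 = 0)
(I(5) - 328)*k = ((-72 - 12*5) - 328)*0 = ((-72 - 60) - 328)*0 = (-132 - 328)*0 = -460*0 = 0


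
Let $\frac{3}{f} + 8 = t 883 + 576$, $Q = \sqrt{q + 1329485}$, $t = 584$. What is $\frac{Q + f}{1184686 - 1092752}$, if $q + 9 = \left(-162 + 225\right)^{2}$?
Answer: $\frac{1}{15820002720} + \frac{\sqrt{1333445}}{91934} \approx 0.012561$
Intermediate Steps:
$q = 3960$ ($q = -9 + \left(-162 + 225\right)^{2} = -9 + 63^{2} = -9 + 3969 = 3960$)
$Q = \sqrt{1333445}$ ($Q = \sqrt{3960 + 1329485} = \sqrt{1333445} \approx 1154.7$)
$f = \frac{1}{172080}$ ($f = \frac{3}{-8 + \left(584 \cdot 883 + 576\right)} = \frac{3}{-8 + \left(515672 + 576\right)} = \frac{3}{-8 + 516248} = \frac{3}{516240} = 3 \cdot \frac{1}{516240} = \frac{1}{172080} \approx 5.8112 \cdot 10^{-6}$)
$\frac{Q + f}{1184686 - 1092752} = \frac{\sqrt{1333445} + \frac{1}{172080}}{1184686 - 1092752} = \frac{\frac{1}{172080} + \sqrt{1333445}}{91934} = \left(\frac{1}{172080} + \sqrt{1333445}\right) \frac{1}{91934} = \frac{1}{15820002720} + \frac{\sqrt{1333445}}{91934}$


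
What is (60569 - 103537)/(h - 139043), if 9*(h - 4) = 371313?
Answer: 21484/48891 ≈ 0.43943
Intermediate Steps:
h = 41261 (h = 4 + (⅑)*371313 = 4 + 41257 = 41261)
(60569 - 103537)/(h - 139043) = (60569 - 103537)/(41261 - 139043) = -42968/(-97782) = -42968*(-1/97782) = 21484/48891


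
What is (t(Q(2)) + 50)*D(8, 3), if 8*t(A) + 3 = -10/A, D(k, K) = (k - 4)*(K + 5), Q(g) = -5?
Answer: 1596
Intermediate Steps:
D(k, K) = (-4 + k)*(5 + K)
t(A) = -3/8 - 5/(4*A) (t(A) = -3/8 + (-10/A)/8 = -3/8 - 5/(4*A))
(t(Q(2)) + 50)*D(8, 3) = ((⅛)*(-10 - 3*(-5))/(-5) + 50)*(-20 - 4*3 + 5*8 + 3*8) = ((⅛)*(-⅕)*(-10 + 15) + 50)*(-20 - 12 + 40 + 24) = ((⅛)*(-⅕)*5 + 50)*32 = (-⅛ + 50)*32 = (399/8)*32 = 1596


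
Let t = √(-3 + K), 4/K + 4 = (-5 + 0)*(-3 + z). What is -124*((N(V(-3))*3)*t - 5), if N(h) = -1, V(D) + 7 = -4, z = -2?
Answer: 620 + 124*I*√1239/7 ≈ 620.0 + 623.53*I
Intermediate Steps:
K = 4/21 (K = 4/(-4 + (-5 + 0)*(-3 - 2)) = 4/(-4 - 5*(-5)) = 4/(-4 + 25) = 4/21 ≈ 0.19048)
V(D) = -11 (V(D) = -7 - 4 = -11)
t = I*√1239/21 (t = √(-3 + 4/21) = √(-59/21) = I*√1239/21 ≈ 1.6762*I)
-124*((N(V(-3))*3)*t - 5) = -124*((-1*3)*(I*√1239/21) - 5) = -124*(-I*√1239/7 - 5) = -124*(-5 - I*√1239/7) = 620 + 124*I*√1239/7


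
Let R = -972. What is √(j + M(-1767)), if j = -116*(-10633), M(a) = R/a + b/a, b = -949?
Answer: √3851122071099/1767 ≈ 1110.6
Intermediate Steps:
M(a) = -1921/a (M(a) = -972/a - 949/a = -1921/a)
j = 1233428
√(j + M(-1767)) = √(1233428 - 1921/(-1767)) = √(1233428 - 1921*(-1/1767)) = √(1233428 + 1921/1767) = √(2179469197/1767) = √3851122071099/1767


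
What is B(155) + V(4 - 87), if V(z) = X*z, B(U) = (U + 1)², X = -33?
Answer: 27075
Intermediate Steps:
B(U) = (1 + U)²
V(z) = -33*z
B(155) + V(4 - 87) = (1 + 155)² - 33*(4 - 87) = 156² - 33*(-83) = 24336 + 2739 = 27075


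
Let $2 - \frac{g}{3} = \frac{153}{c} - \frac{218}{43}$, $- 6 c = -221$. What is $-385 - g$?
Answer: $- \frac{220105}{559} \approx -393.75$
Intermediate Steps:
$c = \frac{221}{6}$ ($c = \left(- \frac{1}{6}\right) \left(-221\right) = \frac{221}{6} \approx 36.833$)
$g = \frac{4890}{559}$ ($g = 6 - 3 \left(\frac{153}{\frac{221}{6}} - \frac{218}{43}\right) = 6 - 3 \left(153 \cdot \frac{6}{221} - \frac{218}{43}\right) = 6 - 3 \left(\frac{54}{13} - \frac{218}{43}\right) = 6 - - \frac{1536}{559} = 6 + \frac{1536}{559} = \frac{4890}{559} \approx 8.7478$)
$-385 - g = -385 - \frac{4890}{559} = - \frac{220105}{559}$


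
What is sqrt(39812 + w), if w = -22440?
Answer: 2*sqrt(4343) ≈ 131.80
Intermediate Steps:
sqrt(39812 + w) = sqrt(39812 - 22440) = sqrt(17372) = 2*sqrt(4343)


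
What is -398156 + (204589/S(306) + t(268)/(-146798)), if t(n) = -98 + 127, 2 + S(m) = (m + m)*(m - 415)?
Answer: -4801883952691/12060215 ≈ -3.9816e+5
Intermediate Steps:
S(m) = -2 + 2*m*(-415 + m) (S(m) = -2 + (m + m)*(m - 415) = -2 + (2*m)*(-415 + m) = -2 + 2*m*(-415 + m))
t(n) = 29
-398156 + (204589/S(306) + t(268)/(-146798)) = -398156 + (204589/(-2 - 830*306 + 2*306²) + 29/(-146798)) = -398156 + (204589/(-2 - 253980 + 2*93636) + 29*(-1/146798)) = -398156 + (204589/(-2 - 253980 + 187272) - 1/5062) = -398156 + (204589/(-66710) - 1/5062) = -398156 + (204589*(-1/66710) - 1/5062) = -398156 + (-29227/9530 - 1/5062) = -398156 - 36989151/12060215 = -4801883952691/12060215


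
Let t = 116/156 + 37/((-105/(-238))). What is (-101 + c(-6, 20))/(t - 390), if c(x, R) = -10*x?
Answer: 7995/59551 ≈ 0.13425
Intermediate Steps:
t = 16499/195 (t = 116*(1/156) + 37/((-105*(-1/238))) = 29/39 + 37/(15/34) = 29/39 + 37*(34/15) = 29/39 + 1258/15 = 16499/195 ≈ 84.610)
(-101 + c(-6, 20))/(t - 390) = (-101 - 10*(-6))/(16499/195 - 390) = (-101 + 60)/(-59551/195) = -41*(-195/59551) = 7995/59551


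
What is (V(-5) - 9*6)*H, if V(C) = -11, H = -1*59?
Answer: 3835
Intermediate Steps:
H = -59
(V(-5) - 9*6)*H = (-11 - 9*6)*(-59) = (-11 - 54)*(-59) = -65*(-59) = 3835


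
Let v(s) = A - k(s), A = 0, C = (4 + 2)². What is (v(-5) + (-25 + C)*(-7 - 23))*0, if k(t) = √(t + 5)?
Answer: 0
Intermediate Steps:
C = 36 (C = 6² = 36)
k(t) = √(5 + t)
v(s) = -√(5 + s) (v(s) = 0 - √(5 + s) = -√(5 + s))
(v(-5) + (-25 + C)*(-7 - 23))*0 = (-√(5 - 5) + (-25 + 36)*(-7 - 23))*0 = (-√0 + 11*(-30))*0 = (-1*0 - 330)*0 = (0 - 330)*0 = -330*0 = 0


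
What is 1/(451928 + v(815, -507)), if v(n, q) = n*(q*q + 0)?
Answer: 1/209946863 ≈ 4.7631e-9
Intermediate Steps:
v(n, q) = n*q**2 (v(n, q) = n*(q**2 + 0) = n*q**2)
1/(451928 + v(815, -507)) = 1/(451928 + 815*(-507)**2) = 1/(451928 + 815*257049) = 1/(451928 + 209494935) = 1/209946863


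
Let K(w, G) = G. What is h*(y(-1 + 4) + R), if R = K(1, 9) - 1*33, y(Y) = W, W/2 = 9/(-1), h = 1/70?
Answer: -⅗ ≈ -0.60000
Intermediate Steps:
h = 1/70 ≈ 0.014286
W = -18 (W = 2*(9/(-1)) = 2*(9*(-1)) = 2*(-9) = -18)
y(Y) = -18
R = -24 (R = 9 - 1*33 = 9 - 33 = -24)
h*(y(-1 + 4) + R) = (-18 - 24)/70 = (1/70)*(-42) = -⅗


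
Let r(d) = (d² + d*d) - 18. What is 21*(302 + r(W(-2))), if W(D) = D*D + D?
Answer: 6132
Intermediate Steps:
W(D) = D + D² (W(D) = D² + D = D + D²)
r(d) = -18 + 2*d² (r(d) = (d² + d²) - 18 = 2*d² - 18 = -18 + 2*d²)
21*(302 + r(W(-2))) = 21*(302 + (-18 + 2*(-2*(1 - 2))²)) = 21*(302 + (-18 + 2*(-2*(-1))²)) = 21*(302 + (-18 + 2*2²)) = 21*(302 + (-18 + 2*4)) = 21*(302 + (-18 + 8)) = 21*(302 - 10) = 21*292 = 6132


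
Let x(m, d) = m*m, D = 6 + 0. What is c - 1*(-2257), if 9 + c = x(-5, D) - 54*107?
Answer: -3505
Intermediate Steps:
D = 6
x(m, d) = m²
c = -5762 (c = -9 + ((-5)² - 54*107) = -9 + (25 - 5778) = -9 - 5753 = -5762)
c - 1*(-2257) = -5762 - 1*(-2257) = -5762 + 2257 = -3505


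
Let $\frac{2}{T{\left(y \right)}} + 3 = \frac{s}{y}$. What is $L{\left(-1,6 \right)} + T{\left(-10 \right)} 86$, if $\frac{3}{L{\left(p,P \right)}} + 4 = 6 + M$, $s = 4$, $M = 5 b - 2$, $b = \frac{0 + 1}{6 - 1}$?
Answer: $- \frac{809}{17} \approx -47.588$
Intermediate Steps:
$b = \frac{1}{5}$ ($b = 1 \cdot \frac{1}{5} = \frac{1}{5} \approx 0.2$)
$M = -1$ ($M = 5 \cdot \frac{1}{5} - 2 = 1 - 2 = -1$)
$L{\left(p,P \right)} = 3$ ($L{\left(p,P \right)} = \frac{3}{-4 + \left(6 - 1\right)} = \frac{3}{-4 + 5} = \frac{3}{1} = 3 \cdot 1 = 3$)
$T{\left(y \right)} = \frac{2}{-3 + \frac{4}{y}}$
$L{\left(-1,6 \right)} + T{\left(-10 \right)} 86 = 3 + \left(-2\right) \left(-10\right) \frac{1}{-4 + 3 \left(-10\right)} 86 = 3 + \left(-2\right) \left(-10\right) \frac{1}{-4 - 30} \cdot 86 = 3 + \left(-2\right) \left(-10\right) \frac{1}{-34} \cdot 86 = 3 + \left(-2\right) \left(-10\right) \left(- \frac{1}{34}\right) 86 = 3 - \frac{860}{17} = - \frac{809}{17}$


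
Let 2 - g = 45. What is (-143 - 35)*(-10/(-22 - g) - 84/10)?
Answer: 165896/105 ≈ 1580.0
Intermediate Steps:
g = -43 (g = 2 - 1*45 = 2 - 45 = -43)
(-143 - 35)*(-10/(-22 - g) - 84/10) = (-143 - 35)*(-10/(-22 - 1*(-43)) - 84/10) = -178*(-10/(-22 + 43) - 84*1/10) = -178*(-10/21 - 42/5) = -178*(-932/105) = 165896/105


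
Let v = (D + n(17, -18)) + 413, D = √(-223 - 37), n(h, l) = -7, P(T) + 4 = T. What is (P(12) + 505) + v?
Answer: 919 + 2*I*√65 ≈ 919.0 + 16.125*I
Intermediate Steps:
P(T) = -4 + T
D = 2*I*√65 (D = √(-260) = 2*I*√65 ≈ 16.125*I)
v = 406 + 2*I*√65 (v = (2*I*√65 - 7) + 413 = (-7 + 2*I*√65) + 413 = 406 + 2*I*√65 ≈ 406.0 + 16.125*I)
(P(12) + 505) + v = ((-4 + 12) + 505) + (406 + 2*I*√65) = (8 + 505) + (406 + 2*I*√65) = 513 + (406 + 2*I*√65) = 919 + 2*I*√65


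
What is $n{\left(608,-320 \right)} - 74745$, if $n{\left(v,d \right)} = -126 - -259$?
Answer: $-74612$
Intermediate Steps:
$n{\left(v,d \right)} = 133$ ($n{\left(v,d \right)} = -126 + 259 = 133$)
$n{\left(608,-320 \right)} - 74745 = 133 - 74745 = -74612$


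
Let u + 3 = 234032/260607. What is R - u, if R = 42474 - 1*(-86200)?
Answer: 33533892907/260607 ≈ 1.2868e+5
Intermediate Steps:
R = 128674 (R = 42474 + 86200 = 128674)
u = -547789/260607 (u = -3 + 234032/260607 = -547789/260607 ≈ -2.1020)
R - u = 128674 - 1*(-547789/260607) = 128674 + 547789/260607 = 33533892907/260607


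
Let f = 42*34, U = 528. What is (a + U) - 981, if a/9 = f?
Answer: 12399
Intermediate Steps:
f = 1428
a = 12852 (a = 9*1428 = 12852)
(a + U) - 981 = (12852 + 528) - 981 = 13380 - 981 = 12399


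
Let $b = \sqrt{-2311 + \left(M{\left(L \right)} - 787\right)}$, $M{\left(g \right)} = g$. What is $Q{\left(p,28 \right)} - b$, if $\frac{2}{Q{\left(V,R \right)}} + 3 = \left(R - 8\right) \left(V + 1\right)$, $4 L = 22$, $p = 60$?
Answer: $\frac{2}{1217} - \frac{i \sqrt{12370}}{2} \approx 0.0016434 - 55.61 i$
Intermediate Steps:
$L = \frac{11}{2}$ ($L = \frac{1}{4} \cdot 22 = \frac{11}{2} \approx 5.5$)
$Q{\left(V,R \right)} = \frac{2}{-3 + \left(1 + V\right) \left(-8 + R\right)}$ ($Q{\left(V,R \right)} = \frac{2}{-3 + \left(R - 8\right) \left(V + 1\right)} = \frac{2}{-3 + \left(-8 + R\right) \left(1 + V\right)} = \frac{2}{-3 + \left(1 + V\right) \left(-8 + R\right)}$)
$b = \frac{i \sqrt{12370}}{2}$ ($b = \sqrt{-2311 + \left(\frac{11}{2} - 787\right)} = \sqrt{-2311 - \frac{1563}{2}} = \sqrt{- \frac{6185}{2}} = \frac{i \sqrt{12370}}{2} \approx 55.61 i$)
$Q{\left(p,28 \right)} - b = \frac{2}{-11 + 28 - 480 + 28 \cdot 60} - \frac{i \sqrt{12370}}{2} = \frac{2}{-11 + 28 - 480 + 1680} - \frac{i \sqrt{12370}}{2} = \frac{2}{1217} - \frac{i \sqrt{12370}}{2}$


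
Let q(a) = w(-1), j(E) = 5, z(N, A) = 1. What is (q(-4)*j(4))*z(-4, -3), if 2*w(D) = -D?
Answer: 5/2 ≈ 2.5000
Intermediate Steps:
w(D) = -D/2 (w(D) = (-D)/2 = -D/2)
q(a) = ½ (q(a) = -½*(-1) = ½)
(q(-4)*j(4))*z(-4, -3) = ((½)*5)*1 = (5/2)*1 = 5/2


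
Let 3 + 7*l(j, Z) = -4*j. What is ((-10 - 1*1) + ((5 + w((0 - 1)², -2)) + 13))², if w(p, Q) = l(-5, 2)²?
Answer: 399424/2401 ≈ 166.36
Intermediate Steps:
l(j, Z) = -3/7 - 4*j/7 (l(j, Z) = -3/7 + (-4*j)/7 = -3/7 - 4*j/7)
w(p, Q) = 289/49 (w(p, Q) = (-3/7 - 4/7*(-5))² = (-3/7 + 20/7)² = (17/7)² = 289/49)
((-10 - 1*1) + ((5 + w((0 - 1)², -2)) + 13))² = ((-10 - 1*1) + ((5 + 289/49) + 13))² = ((-10 - 1) + (534/49 + 13))² = (-11 + 1171/49)² = (632/49)² = 399424/2401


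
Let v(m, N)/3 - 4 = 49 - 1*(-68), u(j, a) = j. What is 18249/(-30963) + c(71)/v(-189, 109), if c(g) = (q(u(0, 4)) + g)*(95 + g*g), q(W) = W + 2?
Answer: 1289141253/1248841 ≈ 1032.3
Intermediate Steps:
q(W) = 2 + W
v(m, N) = 363 (v(m, N) = 12 + 3*(49 - 1*(-68)) = 12 + 3*(49 + 68) = 12 + 3*117 = 12 + 351 = 363)
c(g) = (2 + g)*(95 + g²) (c(g) = ((2 + 0) + g)*(95 + g*g) = (2 + g)*(95 + g²))
18249/(-30963) + c(71)/v(-189, 109) = 18249/(-30963) + (190 + 71³ + 2*71² + 95*71)/363 = 18249*(-1/30963) + (190 + 357911 + 2*5041 + 6745)*(1/363) = -6083/10321 + (190 + 357911 + 10082 + 6745)*(1/363) = -6083/10321 + 374928*(1/363) = -6083/10321 + 124976/121 = 1289141253/1248841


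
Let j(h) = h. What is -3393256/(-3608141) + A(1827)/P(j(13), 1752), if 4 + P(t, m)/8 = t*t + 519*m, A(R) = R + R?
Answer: 4116873156493/4375246209164 ≈ 0.94095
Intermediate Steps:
A(R) = 2*R
P(t, m) = -32 + 8*t² + 4152*m (P(t, m) = -32 + 8*(t*t + 519*m) = -32 + 8*(t² + 519*m) = -32 + (8*t² + 4152*m) = -32 + 8*t² + 4152*m)
-3393256/(-3608141) + A(1827)/P(j(13), 1752) = -3393256/(-3608141) + (2*1827)/(-32 + 8*13² + 4152*1752) = -3393256*(-1/3608141) + 3654/(-32 + 8*169 + 7274304) = 3393256/3608141 + 3654/(-32 + 1352 + 7274304) = 3393256/3608141 + 3654/7275624 = 3393256/3608141 + 3654*(1/7275624) = 3393256/3608141 + 609/1212604 = 4116873156493/4375246209164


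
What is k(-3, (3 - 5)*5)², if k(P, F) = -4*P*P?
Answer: 1296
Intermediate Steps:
k(P, F) = -4*P²
k(-3, (3 - 5)*5)² = (-4*(-3)²)² = (-4*9)² = (-36)² = 1296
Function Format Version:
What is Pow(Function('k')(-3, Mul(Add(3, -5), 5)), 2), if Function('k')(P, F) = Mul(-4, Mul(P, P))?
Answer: 1296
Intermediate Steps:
Function('k')(P, F) = Mul(-4, Pow(P, 2))
Pow(Function('k')(-3, Mul(Add(3, -5), 5)), 2) = Pow(Mul(-4, Pow(-3, 2)), 2) = Pow(Mul(-4, 9), 2) = Pow(-36, 2) = 1296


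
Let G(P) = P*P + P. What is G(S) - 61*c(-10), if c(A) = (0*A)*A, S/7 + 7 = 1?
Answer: 1722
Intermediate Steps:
S = -42 (S = -49 + 7*1 = -49 + 7 = -42)
c(A) = 0 (c(A) = 0*A = 0)
G(P) = P + P² (G(P) = P² + P = P + P²)
G(S) - 61*c(-10) = -42*(1 - 42) - 61*0 = -42*(-41) + 0 = 1722 + 0 = 1722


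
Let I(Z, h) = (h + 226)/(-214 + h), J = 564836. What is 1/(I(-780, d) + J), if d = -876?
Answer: 109/61567189 ≈ 1.7704e-6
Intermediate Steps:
I(Z, h) = (226 + h)/(-214 + h)
1/(I(-780, d) + J) = 1/((226 - 876)/(-214 - 876) + 564836) = 1/(-650/(-1090) + 564836) = 1/(-1/1090*(-650) + 564836) = 1/(65/109 + 564836) = 1/(61567189/109) = 109/61567189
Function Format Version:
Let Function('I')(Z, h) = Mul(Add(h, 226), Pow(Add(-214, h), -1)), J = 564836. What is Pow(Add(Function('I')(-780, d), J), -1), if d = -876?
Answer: Rational(109, 61567189) ≈ 1.7704e-6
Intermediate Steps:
Function('I')(Z, h) = Mul(Pow(Add(-214, h), -1), Add(226, h)) (Function('I')(Z, h) = Mul(Add(226, h), Pow(Add(-214, h), -1)) = Mul(Pow(Add(-214, h), -1), Add(226, h)))
Pow(Add(Function('I')(-780, d), J), -1) = Pow(Add(Mul(Pow(Add(-214, -876), -1), Add(226, -876)), 564836), -1) = Pow(Add(Mul(Pow(-1090, -1), -650), 564836), -1) = Pow(Add(Mul(Rational(-1, 1090), -650), 564836), -1) = Pow(Add(Rational(65, 109), 564836), -1) = Pow(Rational(61567189, 109), -1) = Rational(109, 61567189)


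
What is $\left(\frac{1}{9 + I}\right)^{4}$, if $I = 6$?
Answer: $\frac{1}{50625} \approx 1.9753 \cdot 10^{-5}$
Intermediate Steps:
$\left(\frac{1}{9 + I}\right)^{4} = \left(\frac{1}{9 + 6}\right)^{4} = \left(\frac{1}{15}\right)^{4} = \frac{1}{50625}$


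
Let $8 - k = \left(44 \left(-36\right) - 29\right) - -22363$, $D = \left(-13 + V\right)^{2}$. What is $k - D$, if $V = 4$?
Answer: $-20823$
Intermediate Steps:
$D = 81$ ($D = \left(-13 + 4\right)^{2} = \left(-9\right)^{2} = 81$)
$k = -20742$ ($k = 8 - \left(\left(44 \left(-36\right) - 29\right) - -22363\right) = 8 - \left(\left(-1584 - 29\right) + 22363\right) = 8 - \left(-1613 + 22363\right) = 8 - 20750 = -20742$)
$k - D = -20742 - 81 = -20823$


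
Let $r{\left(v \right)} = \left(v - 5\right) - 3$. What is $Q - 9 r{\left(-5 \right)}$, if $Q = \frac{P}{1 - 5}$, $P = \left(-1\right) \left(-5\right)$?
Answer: $\frac{463}{4} \approx 115.75$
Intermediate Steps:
$P = 5$
$r{\left(v \right)} = -8 + v$ ($r{\left(v \right)} = \left(-5 + v\right) - 3 = -8 + v$)
$Q = - \frac{5}{4}$ ($Q = \frac{1}{1 - 5} \cdot 5 = \frac{1}{-4} \cdot 5 = \left(- \frac{1}{4}\right) 5 = - \frac{5}{4} \approx -1.25$)
$Q - 9 r{\left(-5 \right)} = - \frac{5}{4} - 9 \left(-8 - 5\right) = - \frac{5}{4} - -117 = - \frac{5}{4} + 117 = \frac{463}{4}$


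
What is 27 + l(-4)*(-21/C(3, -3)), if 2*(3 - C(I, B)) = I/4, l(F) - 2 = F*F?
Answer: -117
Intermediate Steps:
l(F) = 2 + F² (l(F) = 2 + F*F = 2 + F²)
C(I, B) = 3 - I/8 (C(I, B) = 3 - I/(2*4) = 3 - I/8)
27 + l(-4)*(-21/C(3, -3)) = 27 + (2 + (-4)²)*(-21/(3 - ⅛*3)) = 27 + (2 + 16)*(-21/(3 - 3/8)) = 27 + 18*(-21/21/8) = 27 + 18*(-21*8/21) = 27 + 18*(-8) = 27 - 144 = -117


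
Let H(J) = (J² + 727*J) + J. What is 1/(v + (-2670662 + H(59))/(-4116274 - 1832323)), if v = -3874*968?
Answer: -5948597/22307426480875 ≈ -2.6666e-7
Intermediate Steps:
H(J) = J² + 728*J
v = -3750032
1/(v + (-2670662 + H(59))/(-4116274 - 1832323)) = 1/(-3750032 + (-2670662 + 59*(728 + 59))/(-4116274 - 1832323)) = 1/(-3750032 + (-2670662 + 59*787)/(-5948597)) = 1/(-3750032 + (-2670662 + 46433)*(-1/5948597)) = 1/(-3750032 - 2624229*(-1/5948597)) = 1/(-3750032 + 2624229/5948597) = 1/(-22307426480875/5948597) = -5948597/22307426480875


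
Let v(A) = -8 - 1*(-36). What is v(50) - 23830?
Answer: -23802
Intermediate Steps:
v(A) = 28 (v(A) = -8 + 36 = 28)
v(50) - 23830 = 28 - 23830 = -23802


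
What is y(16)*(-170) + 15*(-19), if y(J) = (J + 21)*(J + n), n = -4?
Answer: -75765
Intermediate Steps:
y(J) = (-4 + J)*(21 + J) (y(J) = (J + 21)*(J - 4) = (21 + J)*(-4 + J) = (-4 + J)*(21 + J))
y(16)*(-170) + 15*(-19) = (-84 + 16**2 + 17*16)*(-170) + 15*(-19) = (-84 + 256 + 272)*(-170) - 285 = 444*(-170) - 285 = -75480 - 285 = -75765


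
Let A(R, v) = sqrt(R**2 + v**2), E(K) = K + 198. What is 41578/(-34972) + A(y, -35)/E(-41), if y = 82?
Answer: -20789/17486 + sqrt(7949)/157 ≈ -0.62101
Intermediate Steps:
E(K) = 198 + K
41578/(-34972) + A(y, -35)/E(-41) = 41578/(-34972) + sqrt(82**2 + (-35)**2)/(198 - 41) = 41578*(-1/34972) + sqrt(6724 + 1225)/157 = -20789/17486 + sqrt(7949)*(1/157) = -20789/17486 + sqrt(7949)/157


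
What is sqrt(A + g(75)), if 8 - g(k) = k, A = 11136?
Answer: sqrt(11069) ≈ 105.21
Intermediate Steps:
g(k) = 8 - k
sqrt(A + g(75)) = sqrt(11136 + (8 - 1*75)) = sqrt(11136 + (8 - 75)) = sqrt(11136 - 67) = sqrt(11069)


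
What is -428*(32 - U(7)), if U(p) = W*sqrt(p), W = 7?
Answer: -13696 + 2996*sqrt(7) ≈ -5769.3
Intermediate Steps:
U(p) = 7*sqrt(p)
-428*(32 - U(7)) = -428*(32 - 7*sqrt(7)) = -13696 + 2996*sqrt(7)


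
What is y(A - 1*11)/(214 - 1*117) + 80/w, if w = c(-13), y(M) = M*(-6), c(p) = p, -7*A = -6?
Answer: -48782/8827 ≈ -5.5265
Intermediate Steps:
A = 6/7 (A = -⅐*(-6) = 6/7 ≈ 0.85714)
y(M) = -6*M
w = -13
y(A - 1*11)/(214 - 1*117) + 80/w = (-6*(6/7 - 1*11))/(214 - 1*117) + 80/(-13) = (-6*(6/7 - 11))/(214 - 117) + 80*(-1/13) = -6*(-71/7)/97 - 80/13 = (426/7)*(1/97) - 80/13 = 426/679 - 80/13 = -48782/8827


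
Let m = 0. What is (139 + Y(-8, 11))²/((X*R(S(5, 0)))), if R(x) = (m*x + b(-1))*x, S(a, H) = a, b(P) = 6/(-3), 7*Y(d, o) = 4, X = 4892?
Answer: -954529/2397080 ≈ -0.39820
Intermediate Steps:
Y(d, o) = 4/7 (Y(d, o) = (⅐)*4 = 4/7)
b(P) = -2 (b(P) = 6*(-⅓) = -2)
R(x) = -2*x (R(x) = (0*x - 2)*x = (0 - 2)*x = -2*x)
(139 + Y(-8, 11))²/((X*R(S(5, 0)))) = (139 + 4/7)²/((4892*(-2*5))) = (977/7)²/((4892*(-10))) = (954529/49)/(-48920) = (954529/49)*(-1/48920) = -954529/2397080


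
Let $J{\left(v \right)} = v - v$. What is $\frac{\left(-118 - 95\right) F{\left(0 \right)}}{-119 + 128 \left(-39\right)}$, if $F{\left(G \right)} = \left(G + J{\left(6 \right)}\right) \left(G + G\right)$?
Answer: $0$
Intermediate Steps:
$J{\left(v \right)} = 0$
$F{\left(G \right)} = 2 G^{2}$ ($F{\left(G \right)} = \left(G + 0\right) \left(G + G\right) = G 2 G = 2 G^{2}$)
$\frac{\left(-118 - 95\right) F{\left(0 \right)}}{-119 + 128 \left(-39\right)} = \frac{\left(-118 - 95\right) 2 \cdot 0^{2}}{-119 + 128 \left(-39\right)} = \frac{\left(-213\right) 2 \cdot 0}{-119 - 4992} = \frac{\left(-213\right) 0}{-5111} = 0 \left(- \frac{1}{5111}\right) = 0$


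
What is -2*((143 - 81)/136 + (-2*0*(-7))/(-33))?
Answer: -31/34 ≈ -0.91177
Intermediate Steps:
-2*((143 - 81)/136 + (-2*0*(-7))/(-33)) = -2*(62*(1/136) + (0*(-7))*(-1/33)) = -2*(31/68 + 0*(-1/33)) = -2*(31/68 + 0) = -2*31/68 = -31/34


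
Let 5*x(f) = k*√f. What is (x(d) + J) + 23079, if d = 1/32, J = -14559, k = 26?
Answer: 8520 + 13*√2/20 ≈ 8520.9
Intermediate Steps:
d = 1/32 ≈ 0.031250
x(f) = 26*√f/5 (x(f) = (26*√f)/5 = 26*√f/5)
(x(d) + J) + 23079 = (26*√(1/32)/5 - 14559) + 23079 = (26*(√2/8)/5 - 14559) + 23079 = (13*√2/20 - 14559) + 23079 = (-14559 + 13*√2/20) + 23079 = 8520 + 13*√2/20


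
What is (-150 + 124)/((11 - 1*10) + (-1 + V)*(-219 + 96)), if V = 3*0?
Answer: -13/62 ≈ -0.20968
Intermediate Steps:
V = 0
(-150 + 124)/((11 - 1*10) + (-1 + V)*(-219 + 96)) = (-150 + 124)/((11 - 1*10) + (-1 + 0)*(-219 + 96)) = -26/((11 - 10) - 1*(-123)) = -26/(1 + 123) = -26/124 = -26*1/124 = -13/62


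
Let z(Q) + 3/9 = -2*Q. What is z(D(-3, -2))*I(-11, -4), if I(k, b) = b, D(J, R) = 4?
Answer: 100/3 ≈ 33.333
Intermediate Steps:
z(Q) = -1/3 - 2*Q
z(D(-3, -2))*I(-11, -4) = (-1/3 - 2*4)*(-4) = (-1/3 - 8)*(-4) = -25/3*(-4) = 100/3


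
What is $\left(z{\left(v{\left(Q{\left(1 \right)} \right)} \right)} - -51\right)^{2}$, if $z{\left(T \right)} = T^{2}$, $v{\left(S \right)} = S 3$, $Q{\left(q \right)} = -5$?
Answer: $76176$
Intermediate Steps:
$v{\left(S \right)} = 3 S$
$\left(z{\left(v{\left(Q{\left(1 \right)} \right)} \right)} - -51\right)^{2} = \left(\left(3 \left(-5\right)\right)^{2} - -51\right)^{2} = \left(\left(-15\right)^{2} + 51\right)^{2} = \left(225 + 51\right)^{2} = 276^{2} = 76176$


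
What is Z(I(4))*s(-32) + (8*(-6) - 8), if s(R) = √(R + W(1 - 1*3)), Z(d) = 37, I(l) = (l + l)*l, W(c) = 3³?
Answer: -56 + 37*I*√5 ≈ -56.0 + 82.734*I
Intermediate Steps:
W(c) = 27
I(l) = 2*l² (I(l) = (2*l)*l = 2*l²)
s(R) = √(27 + R) (s(R) = √(R + 27) = √(27 + R))
Z(I(4))*s(-32) + (8*(-6) - 8) = 37*√(27 - 32) + (8*(-6) - 8) = 37*√(-5) + (-48 - 8) = 37*(I*√5) - 56 = 37*I*√5 - 56 = -56 + 37*I*√5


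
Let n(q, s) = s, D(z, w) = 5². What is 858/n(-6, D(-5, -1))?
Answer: 858/25 ≈ 34.320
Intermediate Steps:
D(z, w) = 25
858/n(-6, D(-5, -1)) = 858/25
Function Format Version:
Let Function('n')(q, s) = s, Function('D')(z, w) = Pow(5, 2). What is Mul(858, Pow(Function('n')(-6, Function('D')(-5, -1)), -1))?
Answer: Rational(858, 25) ≈ 34.320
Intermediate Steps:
Function('D')(z, w) = 25
Mul(858, Pow(Function('n')(-6, Function('D')(-5, -1)), -1)) = Mul(858, Pow(25, -1)) = Mul(858, Rational(1, 25)) = Rational(858, 25)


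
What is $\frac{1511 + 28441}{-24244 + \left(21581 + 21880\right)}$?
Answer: $\frac{29952}{19217} \approx 1.5586$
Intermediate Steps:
$\frac{1511 + 28441}{-24244 + \left(21581 + 21880\right)} = \frac{29952}{-24244 + 43461} = \frac{29952}{19217}$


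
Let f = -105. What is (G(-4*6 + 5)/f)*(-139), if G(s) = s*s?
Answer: 50179/105 ≈ 477.90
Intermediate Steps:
G(s) = s**2
(G(-4*6 + 5)/f)*(-139) = ((-4*6 + 5)**2/(-105))*(-139) = ((-24 + 5)**2*(-1/105))*(-139) = ((-19)**2*(-1/105))*(-139) = (361*(-1/105))*(-139) = -361/105*(-139) = 50179/105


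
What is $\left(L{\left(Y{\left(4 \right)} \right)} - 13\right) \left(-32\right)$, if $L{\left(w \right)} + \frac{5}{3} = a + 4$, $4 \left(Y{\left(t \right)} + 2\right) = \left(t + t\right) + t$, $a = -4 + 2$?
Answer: $\frac{1216}{3} \approx 405.33$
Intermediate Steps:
$a = -2$
$Y{\left(t \right)} = -2 + \frac{3 t}{4}$ ($Y{\left(t \right)} = -2 + \frac{\left(t + t\right) + t}{4} = -2 + \frac{2 t + t}{4} = -2 + \frac{3 t}{4}$)
$L{\left(w \right)} = \frac{1}{3}$ ($L{\left(w \right)} = - \frac{5}{3} + \left(-2 + 4\right) = - \frac{5}{3} + 2 = \frac{1}{3}$)
$\left(L{\left(Y{\left(4 \right)} \right)} - 13\right) \left(-32\right) = \left(\frac{1}{3} - 13\right) \left(-32\right) = \left(- \frac{38}{3}\right) \left(-32\right) = \frac{1216}{3}$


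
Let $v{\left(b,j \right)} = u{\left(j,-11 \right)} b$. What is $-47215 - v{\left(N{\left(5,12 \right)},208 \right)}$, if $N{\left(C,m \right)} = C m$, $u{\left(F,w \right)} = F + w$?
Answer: $-59035$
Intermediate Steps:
$v{\left(b,j \right)} = b \left(-11 + j\right)$ ($v{\left(b,j \right)} = \left(j - 11\right) b = \left(-11 + j\right) b = b \left(-11 + j\right)$)
$-47215 - v{\left(N{\left(5,12 \right)},208 \right)} = -47215 - 5 \cdot 12 \left(-11 + 208\right) = -47215 - 60 \cdot 197 = -47215 - 11820 = -59035$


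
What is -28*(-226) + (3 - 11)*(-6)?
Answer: 6376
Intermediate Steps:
-28*(-226) + (3 - 11)*(-6) = 6328 - 8*(-6) = 6328 + 48 = 6376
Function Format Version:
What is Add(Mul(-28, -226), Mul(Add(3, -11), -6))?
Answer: 6376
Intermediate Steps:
Add(Mul(-28, -226), Mul(Add(3, -11), -6)) = Add(6328, Mul(-8, -6)) = Add(6328, 48) = 6376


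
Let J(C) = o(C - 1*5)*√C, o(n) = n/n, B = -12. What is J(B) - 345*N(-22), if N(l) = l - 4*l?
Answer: -22770 + 2*I*√3 ≈ -22770.0 + 3.4641*I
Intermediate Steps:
N(l) = -3*l
o(n) = 1
J(C) = √C (J(C) = 1*√C = √C)
J(B) - 345*N(-22) = √(-12) - (-1035)*(-22) = 2*I*√3 - 345*66 = 2*I*√3 - 22770 = -22770 + 2*I*√3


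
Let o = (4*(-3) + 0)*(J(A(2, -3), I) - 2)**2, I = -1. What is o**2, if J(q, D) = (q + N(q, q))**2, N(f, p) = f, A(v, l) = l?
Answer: 192432384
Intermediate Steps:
J(q, D) = 4*q**2 (J(q, D) = (q + q)**2 = (2*q)**2 = 4*q**2)
o = -13872 (o = (4*(-3) + 0)*(4*(-3)**2 - 2)**2 = (-12 + 0)*(4*9 - 2)**2 = -12*(36 - 2)**2 = -12*34**2 = -12*1156 = -13872)
o**2 = (-13872)**2 = 192432384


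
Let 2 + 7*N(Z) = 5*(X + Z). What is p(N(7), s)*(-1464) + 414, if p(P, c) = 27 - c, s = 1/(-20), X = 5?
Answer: -195936/5 ≈ -39187.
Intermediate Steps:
s = -1/20 (s = 1*(-1/20) = -1/20 ≈ -0.050000)
N(Z) = 23/7 + 5*Z/7 (N(Z) = -2/7 + (5*(5 + Z))/7 = -2/7 + (25 + 5*Z)/7 = -2/7 + (25/7 + 5*Z/7) = 23/7 + 5*Z/7)
p(N(7), s)*(-1464) + 414 = (27 - 1*(-1/20))*(-1464) + 414 = (27 + 1/20)*(-1464) + 414 = (541/20)*(-1464) + 414 = -198006/5 + 414 = -195936/5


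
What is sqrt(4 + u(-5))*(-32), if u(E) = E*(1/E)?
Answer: -32*sqrt(5) ≈ -71.554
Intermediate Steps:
u(E) = 1 (u(E) = E/E = 1)
sqrt(4 + u(-5))*(-32) = sqrt(4 + 1)*(-32) = sqrt(5)*(-32) = -32*sqrt(5)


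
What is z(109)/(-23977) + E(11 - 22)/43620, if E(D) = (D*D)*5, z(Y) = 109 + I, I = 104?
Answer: 1043005/209175348 ≈ 0.0049863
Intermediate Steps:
z(Y) = 213 (z(Y) = 109 + 104 = 213)
E(D) = 5*D**2 (E(D) = D**2*5 = 5*D**2)
z(109)/(-23977) + E(11 - 22)/43620 = 213/(-23977) + (5*(11 - 22)**2)/43620 = 213*(-1/23977) + (5*(-11)**2)*(1/43620) = -213/23977 + (5*121)*(1/43620) = -213/23977 + 605*(1/43620) = -213/23977 + 121/8724 = 1043005/209175348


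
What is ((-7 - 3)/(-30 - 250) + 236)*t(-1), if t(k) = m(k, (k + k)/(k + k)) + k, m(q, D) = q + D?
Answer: -6609/28 ≈ -236.04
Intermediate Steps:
m(q, D) = D + q
t(k) = 1 + 2*k (t(k) = ((k + k)/(k + k) + k) + k = ((2*k)/((2*k)) + k) + k = ((2*k)*(1/(2*k)) + k) + k = (1 + k) + k = 1 + 2*k)
((-7 - 3)/(-30 - 250) + 236)*t(-1) = ((-7 - 3)/(-30 - 250) + 236)*(1 + 2*(-1)) = (-10/(-280) + 236)*(1 - 2) = (-10*(-1/280) + 236)*(-1) = (1/28 + 236)*(-1) = (6609/28)*(-1) = -6609/28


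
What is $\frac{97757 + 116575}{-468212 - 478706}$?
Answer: $- \frac{107166}{473459} \approx -0.22635$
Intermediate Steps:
$\frac{97757 + 116575}{-468212 - 478706} = \frac{214332}{-946918} = 214332 \left(- \frac{1}{946918}\right) = - \frac{107166}{473459}$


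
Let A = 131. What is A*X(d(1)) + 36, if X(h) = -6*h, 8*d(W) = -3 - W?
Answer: 429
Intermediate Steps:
d(W) = -3/8 - W/8 (d(W) = (-3 - W)/8 = -3/8 - W/8)
A*X(d(1)) + 36 = 131*(-6*(-3/8 - ⅛*1)) + 36 = 131*(-6*(-3/8 - ⅛)) + 36 = 131*(-6*(-½)) + 36 = 131*3 + 36 = 393 + 36 = 429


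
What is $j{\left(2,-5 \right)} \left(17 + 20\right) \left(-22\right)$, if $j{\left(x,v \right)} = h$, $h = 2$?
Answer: $-1628$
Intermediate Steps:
$j{\left(x,v \right)} = 2$
$j{\left(2,-5 \right)} \left(17 + 20\right) \left(-22\right) = 2 \left(17 + 20\right) \left(-22\right) = 2 \cdot 37 \left(-22\right) = 74 \left(-22\right) = -1628$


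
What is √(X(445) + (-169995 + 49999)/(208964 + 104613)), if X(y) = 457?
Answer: √44899426476861/313577 ≈ 21.369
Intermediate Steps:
√(X(445) + (-169995 + 49999)/(208964 + 104613)) = √(457 + (-169995 + 49999)/(208964 + 104613)) = √(457 - 119996/313577) = √(143184693/313577) = √44899426476861/313577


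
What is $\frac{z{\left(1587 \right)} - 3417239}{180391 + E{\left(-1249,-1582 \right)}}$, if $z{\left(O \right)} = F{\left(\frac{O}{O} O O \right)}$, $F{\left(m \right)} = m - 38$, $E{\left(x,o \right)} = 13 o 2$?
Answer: $- \frac{898708}{139259} \approx -6.4535$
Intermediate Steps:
$E{\left(x,o \right)} = 26 o$
$F{\left(m \right)} = -38 + m$
$z{\left(O \right)} = -38 + O^{2}$ ($z{\left(O \right)} = -38 + \frac{O}{O} O O = -38 + 1 O O = -38 + O O = -38 + O^{2}$)
$\frac{z{\left(1587 \right)} - 3417239}{180391 + E{\left(-1249,-1582 \right)}} = \frac{\left(-38 + 1587^{2}\right) - 3417239}{180391 + 26 \left(-1582\right)} = \frac{\left(-38 + 2518569\right) - 3417239}{180391 - 41132} = \frac{2518531 - 3417239}{139259} = \left(-898708\right) \frac{1}{139259} = - \frac{898708}{139259}$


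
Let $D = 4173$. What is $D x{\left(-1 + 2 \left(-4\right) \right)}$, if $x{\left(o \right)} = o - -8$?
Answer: $-4173$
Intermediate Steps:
$x{\left(o \right)} = 8 + o$ ($x{\left(o \right)} = o + 8 = 8 + o$)
$D x{\left(-1 + 2 \left(-4\right) \right)} = 4173 \left(8 + \left(-1 + 2 \left(-4\right)\right)\right) = 4173 \left(8 - 9\right) = 4173 \left(-1\right) = -4173$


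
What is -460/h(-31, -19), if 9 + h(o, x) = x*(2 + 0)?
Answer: 460/47 ≈ 9.7872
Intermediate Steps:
h(o, x) = -9 + 2*x (h(o, x) = -9 + x*(2 + 0) = -9 + x*2 = -9 + 2*x)
-460/h(-31, -19) = -460/(-9 + 2*(-19)) = -460/(-9 - 38) = -460/(-47) = -460*(-1/47) = 460/47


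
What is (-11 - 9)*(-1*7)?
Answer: 140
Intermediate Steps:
(-11 - 9)*(-1*7) = -20*(-7) = 140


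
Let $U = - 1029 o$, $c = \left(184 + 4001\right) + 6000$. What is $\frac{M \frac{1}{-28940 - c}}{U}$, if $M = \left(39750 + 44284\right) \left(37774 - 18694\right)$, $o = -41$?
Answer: $- \frac{106891248}{110042975} \approx -0.97136$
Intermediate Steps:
$c = 10185$ ($c = 4185 + 6000 = 10185$)
$M = 1603368720$ ($M = 84034 \cdot 19080 = 1603368720$)
$U = 42189$ ($U = \left(-1029\right) \left(-41\right) = 42189$)
$\frac{M \frac{1}{-28940 - c}}{U} = \frac{1603368720 \frac{1}{-28940 - 10185}}{42189} = \frac{1603368720}{-28940 - 10185} \cdot \frac{1}{42189} = \frac{1603368720}{-39125} \cdot \frac{1}{42189} = 1603368720 \left(- \frac{1}{39125}\right) \frac{1}{42189} = \left(- \frac{320673744}{7825}\right) \frac{1}{42189} = - \frac{106891248}{110042975}$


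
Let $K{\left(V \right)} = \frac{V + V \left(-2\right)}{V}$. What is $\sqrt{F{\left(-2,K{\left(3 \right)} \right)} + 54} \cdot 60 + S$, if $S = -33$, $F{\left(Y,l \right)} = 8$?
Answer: $-33 + 60 \sqrt{62} \approx 439.44$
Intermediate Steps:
$K{\left(V \right)} = -1$ ($K{\left(V \right)} = \frac{V - 2 V}{V} = \frac{\left(-1\right) V}{V} = -1$)
$\sqrt{F{\left(-2,K{\left(3 \right)} \right)} + 54} \cdot 60 + S = \sqrt{8 + 54} \cdot 60 - 33 = \sqrt{62} \cdot 60 - 33 = 60 \sqrt{62} - 33 = -33 + 60 \sqrt{62}$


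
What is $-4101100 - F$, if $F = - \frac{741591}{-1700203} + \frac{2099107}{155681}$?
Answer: $- \frac{1085520985889514492}{264689303243} \approx -4.1011 \cdot 10^{6}$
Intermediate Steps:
$F = \frac{3684359647192}{264689303243}$ ($F = \left(-741591\right) \left(- \frac{1}{1700203}\right) + 2099107 \cdot \frac{1}{155681} = \frac{741591}{1700203} + \frac{2099107}{155681} = \frac{3684359647192}{264689303243} \approx 13.92$)
$-4101100 - F = -4101100 - \frac{3684359647192}{264689303243} = - \frac{1085520985889514492}{264689303243}$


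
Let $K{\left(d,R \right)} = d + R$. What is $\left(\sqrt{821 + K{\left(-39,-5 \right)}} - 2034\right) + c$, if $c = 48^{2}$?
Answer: $270 + \sqrt{777} \approx 297.87$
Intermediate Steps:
$K{\left(d,R \right)} = R + d$
$c = 2304$
$\left(\sqrt{821 + K{\left(-39,-5 \right)}} - 2034\right) + c = \left(\sqrt{821 - 44} - 2034\right) + 2304 = \left(\sqrt{777} - 2034\right) + 2304 = \left(-2034 + \sqrt{777}\right) + 2304 = 270 + \sqrt{777}$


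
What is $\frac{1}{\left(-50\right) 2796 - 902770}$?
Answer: $- \frac{1}{1042570} \approx -9.5917 \cdot 10^{-7}$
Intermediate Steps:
$\frac{1}{\left(-50\right) 2796 - 902770} = \frac{1}{-139800 - 902770} = \frac{1}{-1042570} = - \frac{1}{1042570}$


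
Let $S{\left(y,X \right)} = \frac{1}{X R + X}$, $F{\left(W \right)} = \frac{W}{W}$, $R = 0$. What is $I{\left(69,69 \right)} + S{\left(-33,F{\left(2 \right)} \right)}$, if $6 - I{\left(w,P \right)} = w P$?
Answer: $-4754$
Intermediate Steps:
$F{\left(W \right)} = 1$
$S{\left(y,X \right)} = \frac{1}{X}$ ($S{\left(y,X \right)} = \frac{1}{X 0 + X} = \frac{1}{0 + X} = \frac{1}{X}$)
$I{\left(w,P \right)} = 6 - P w$ ($I{\left(w,P \right)} = 6 - w P = 6 - P w$)
$I{\left(69,69 \right)} + S{\left(-33,F{\left(2 \right)} \right)} = \left(6 - 69 \cdot 69\right) + 1^{-1} = \left(6 - 4761\right) + 1 = -4755 + 1 = -4754$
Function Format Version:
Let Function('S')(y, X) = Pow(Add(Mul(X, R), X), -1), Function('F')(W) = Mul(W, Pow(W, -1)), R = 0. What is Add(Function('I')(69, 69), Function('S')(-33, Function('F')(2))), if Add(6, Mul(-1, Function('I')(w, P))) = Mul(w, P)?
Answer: -4754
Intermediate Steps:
Function('F')(W) = 1
Function('S')(y, X) = Pow(X, -1) (Function('S')(y, X) = Pow(Add(Mul(X, 0), X), -1) = Pow(Add(0, X), -1) = Pow(X, -1))
Function('I')(w, P) = Add(6, Mul(-1, P, w)) (Function('I')(w, P) = Add(6, Mul(-1, Mul(w, P))) = Add(6, Mul(-1, Mul(P, w))) = Add(6, Mul(-1, P, w)))
Add(Function('I')(69, 69), Function('S')(-33, Function('F')(2))) = Add(Add(6, Mul(-1, 69, 69)), Pow(1, -1)) = Add(Add(6, -4761), 1) = Add(-4755, 1) = -4754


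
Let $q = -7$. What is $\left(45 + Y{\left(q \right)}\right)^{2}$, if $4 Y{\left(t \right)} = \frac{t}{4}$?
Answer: $\frac{508369}{256} \approx 1985.8$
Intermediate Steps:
$Y{\left(t \right)} = \frac{t}{16}$ ($Y{\left(t \right)} = \frac{t \frac{1}{4}}{4} = \frac{\frac{1}{4} t}{4} = \frac{t}{16}$)
$\left(45 + Y{\left(q \right)}\right)^{2} = \left(45 + \frac{1}{16} \left(-7\right)\right)^{2} = \left(45 - \frac{7}{16}\right)^{2} = \left(\frac{713}{16}\right)^{2} = \frac{508369}{256}$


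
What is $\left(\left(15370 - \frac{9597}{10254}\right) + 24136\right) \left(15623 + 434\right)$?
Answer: $\frac{2168149557613}{3418} \approx 6.3433 \cdot 10^{8}$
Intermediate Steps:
$\left(\left(15370 - \frac{9597}{10254}\right) + 24136\right) \left(15623 + 434\right) = \left(\left(15370 - \frac{3199}{3418}\right) + 24136\right) 16057 = \left(\frac{52531461}{3418} + 24136\right) 16057 = \frac{135028309}{3418} \cdot 16057 = \frac{2168149557613}{3418}$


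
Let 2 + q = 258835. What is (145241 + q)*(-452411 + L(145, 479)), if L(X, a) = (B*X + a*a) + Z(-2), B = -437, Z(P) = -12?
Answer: -115705377678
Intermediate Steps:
q = 258833 (q = -2 + 258835 = 258833)
L(X, a) = -12 + a² - 437*X (L(X, a) = (-437*X + a*a) - 12 = (-437*X + a²) - 12 = (a² - 437*X) - 12 = -12 + a² - 437*X)
(145241 + q)*(-452411 + L(145, 479)) = (145241 + 258833)*(-452411 + (-12 + 479² - 437*145)) = 404074*(-452411 + (-12 + 229441 - 63365)) = 404074*(-452411 + 166064) = 404074*(-286347) = -115705377678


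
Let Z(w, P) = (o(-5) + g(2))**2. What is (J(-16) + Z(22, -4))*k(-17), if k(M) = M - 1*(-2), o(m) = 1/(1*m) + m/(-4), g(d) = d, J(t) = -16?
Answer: 8037/80 ≈ 100.46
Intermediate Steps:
o(m) = 1/m - m/4 (o(m) = 1/m + m*(-1/4) = 1/m - m/4)
k(M) = 2 + M (k(M) = M + 2 = 2 + M)
Z(w, P) = 3721/400 (Z(w, P) = ((1/(-5) - 1/4*(-5)) + 2)**2 = ((-1/5 + 5/4) + 2)**2 = (21/20 + 2)**2 = (61/20)**2 = 3721/400)
(J(-16) + Z(22, -4))*k(-17) = (-16 + 3721/400)*(2 - 17) = -2679/400*(-15) = 8037/80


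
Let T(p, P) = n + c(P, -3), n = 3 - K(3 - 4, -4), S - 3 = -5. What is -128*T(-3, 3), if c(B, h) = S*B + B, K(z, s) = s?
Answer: -512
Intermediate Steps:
S = -2 (S = 3 - 5 = -2)
c(B, h) = -B (c(B, h) = -2*B + B = -B)
n = 7 (n = 3 - 1*(-4) = 3 + 4 = 7)
T(p, P) = 7 - P
-128*T(-3, 3) = -128*(7 - 1*3) = -128*(7 - 3) = -128*4 = -512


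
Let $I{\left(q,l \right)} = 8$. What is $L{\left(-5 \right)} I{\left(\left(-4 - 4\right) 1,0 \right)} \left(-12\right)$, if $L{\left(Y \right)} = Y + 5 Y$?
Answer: $2880$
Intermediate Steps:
$L{\left(Y \right)} = 6 Y$
$L{\left(-5 \right)} I{\left(\left(-4 - 4\right) 1,0 \right)} \left(-12\right) = 6 \left(-5\right) 8 \left(-12\right) = \left(-30\right) 8 \left(-12\right) = \left(-240\right) \left(-12\right) = 2880$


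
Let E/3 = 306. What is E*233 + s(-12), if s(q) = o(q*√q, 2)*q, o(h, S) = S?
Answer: 213870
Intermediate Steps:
s(q) = 2*q
E = 918 (E = 3*306 = 918)
E*233 + s(-12) = 918*233 + 2*(-12) = 213894 - 24 = 213870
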